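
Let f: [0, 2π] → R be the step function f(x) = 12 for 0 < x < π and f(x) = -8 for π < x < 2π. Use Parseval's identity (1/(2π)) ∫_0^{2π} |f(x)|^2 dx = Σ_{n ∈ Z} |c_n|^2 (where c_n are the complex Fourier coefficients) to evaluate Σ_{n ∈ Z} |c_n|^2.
Σ |c_n|^2 = 104

Parseval equates the L^2 energy of f (normalised by 1/(2π)) with the ℓ^2 sum of its Fourier coefficients: (1/(2π)) ∫_0^{2π} |f|^2 = Σ |c_n|^2.
Compute the left side: (1/(2π)) [∫_0^π 12^2 dx + ∫_π^{2π} (-8)^2 dx] = (1/(2π)) · (144π + 64π) = (144 + 64)/2 = 104.
So Σ_{n ∈ Z} |c_n|^2 = 104.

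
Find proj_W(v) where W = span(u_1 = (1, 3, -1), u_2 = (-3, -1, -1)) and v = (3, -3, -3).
proj_W(v) = (1, -1, 1)

Set up U = [u_1 | ... | u_2] ∈ R^(3×2). The projector onto W = col(U) is P = U (U^T U)^(-1) U^T.
Compute U^T U =
  [11, -5]
  [-5, 11],
and U^T v = (-3, -3).
Solve U^T U · c = U^T v for the coefficients: c = (-1/2, -1/2). The projection is proj_W(v) = U c.
Check: (v - proj_W(v)) · u_1 = 0  (should be 0).
Check: (v - proj_W(v)) · u_2 = 0  (should be 0).
Result: proj_W(v) = (1, -1, 1).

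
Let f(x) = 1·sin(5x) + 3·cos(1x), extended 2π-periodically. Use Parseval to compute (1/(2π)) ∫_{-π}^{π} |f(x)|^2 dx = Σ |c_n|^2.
Σ |c_n|^2 = 5

Expand |f|^2 and use orthogonality of {sin(nx), cos(mx)} on [-π, π]:
  ∫_{-π}^{π} sin(nx)^2 dx = π, ∫ cos(mx)^2 dx = π, and cross terms integrate to 0.
So ∫_{-π}^{π} f(x)^2 dx = 1^2 · π + 3^2 · π = (1 + 9)π.
Divide by 2π: (1 + 9)/2 = 5.
By Parseval, this equals Σ |c_n|^2.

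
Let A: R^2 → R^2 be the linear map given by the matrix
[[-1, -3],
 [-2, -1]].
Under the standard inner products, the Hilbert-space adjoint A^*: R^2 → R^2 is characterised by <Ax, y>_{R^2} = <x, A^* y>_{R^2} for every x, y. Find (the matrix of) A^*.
A^* = A^T =
[[-1, -2],
 [-3, -1]]

For real matrices with standard dot products, the defining identity <Ax, y> = <x, A^* y> gives (Ax)^T y = x^T (A^*) y, i.e. x^T A^T y = x^T (A^*) y. Since this holds for all x, y, we must have A^* = A^T. Therefore
A^* =
[[-1, -2],
 [-3, -1]].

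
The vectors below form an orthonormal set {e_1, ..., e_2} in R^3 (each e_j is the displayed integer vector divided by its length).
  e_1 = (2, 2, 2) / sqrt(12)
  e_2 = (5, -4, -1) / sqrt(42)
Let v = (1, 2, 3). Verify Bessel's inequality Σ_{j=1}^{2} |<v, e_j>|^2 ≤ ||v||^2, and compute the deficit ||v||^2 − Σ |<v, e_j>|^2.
Σ |<v, e_j>|^2 = 90/7; ||v||^2 = 14; deficit = 8/7

Write each e_j = u_j / sqrt(<u_j, u_j>) where u_j is the displayed integer vector. Then <v, e_j> = <v, u_j> / sqrt(<u_j, u_j>), so |<v, e_j>|^2 = <v, u_j>^2 / <u_j, u_j>.
Coefficients: <v, e_1> = 12/sqrt(12), <v, e_2> = -6/sqrt(42).
Square and sum: Σ |<v, e_j>|^2 = 90/7.
Compute ||v||^2 = v·v = 14.
Deficit = 14 − 90/7 = 8/7 ≥ 0, confirming Bessel's inequality. (The deficit equals ||v − Σ <v,e_j> e_j||^2, the squared distance from v to span{e_j}.)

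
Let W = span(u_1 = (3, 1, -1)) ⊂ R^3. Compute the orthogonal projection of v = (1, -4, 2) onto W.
proj_W(v) = (-9/11, -3/11, 3/11)

Set up U = [u_1 | ... | u_1] ∈ R^(3×1). The projector onto W = col(U) is P = U (U^T U)^(-1) U^T.
Compute U^T U =
  [11],
and U^T v = (-3).
Solve U^T U · c = U^T v for the coefficients: c = (-3/11). The projection is proj_W(v) = U c.
Check: (v - proj_W(v)) · u_1 = 0  (should be 0).
Result: proj_W(v) = (-9/11, -3/11, 3/11).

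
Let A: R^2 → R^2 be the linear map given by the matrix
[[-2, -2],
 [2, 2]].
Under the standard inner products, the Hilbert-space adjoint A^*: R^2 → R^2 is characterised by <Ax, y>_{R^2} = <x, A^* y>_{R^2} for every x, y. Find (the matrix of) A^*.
A^* = A^T =
[[-2, 2],
 [-2, 2]]

For real matrices with standard dot products, the defining identity <Ax, y> = <x, A^* y> gives (Ax)^T y = x^T (A^*) y, i.e. x^T A^T y = x^T (A^*) y. Since this holds for all x, y, we must have A^* = A^T. Therefore
A^* =
[[-2, 2],
 [-2, 2]].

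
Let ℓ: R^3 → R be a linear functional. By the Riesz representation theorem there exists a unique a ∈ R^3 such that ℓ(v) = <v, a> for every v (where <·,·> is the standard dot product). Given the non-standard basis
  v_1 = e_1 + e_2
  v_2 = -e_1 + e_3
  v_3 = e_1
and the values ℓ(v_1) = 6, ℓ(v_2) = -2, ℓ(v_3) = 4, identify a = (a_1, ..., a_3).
a = (4, 2, 2)

Write a = (a_1, ..., a_3) in the standard basis. For each basis vector v_i, ℓ(v_i) = <v_i, a> is a linear equation in the a_j's. Collect the n equations into a matrix system V a = ℓ, where row i of V is v_i (expressed in the standard basis). Since V is invertible (lower-triangular with 1s on the diagonal, up to permutation), solve by back-substitution:
  V =
[[1, 1, 0],
 [-1, 0, 1],
 [1, 0, 0]]
  V a = (6, -2, 4)
Solving gives a = (4, 2, 2).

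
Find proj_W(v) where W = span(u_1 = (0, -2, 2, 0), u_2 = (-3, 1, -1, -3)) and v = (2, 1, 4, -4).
proj_W(v) = (-1, -3/2, 3/2, -1)

Set up U = [u_1 | ... | u_2] ∈ R^(4×2). The projector onto W = col(U) is P = U (U^T U)^(-1) U^T.
Compute U^T U =
  [8, -4]
  [-4, 20],
and U^T v = (6, 3).
Solve U^T U · c = U^T v for the coefficients: c = (11/12, 1/3). The projection is proj_W(v) = U c.
Check: (v - proj_W(v)) · u_1 = 0  (should be 0).
Check: (v - proj_W(v)) · u_2 = 0  (should be 0).
Result: proj_W(v) = (-1, -3/2, 3/2, -1).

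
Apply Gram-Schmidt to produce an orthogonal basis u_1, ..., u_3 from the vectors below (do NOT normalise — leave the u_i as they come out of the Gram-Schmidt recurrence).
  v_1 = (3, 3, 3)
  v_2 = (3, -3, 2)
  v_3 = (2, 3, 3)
Orthogonal basis:
  u_1 = (3, 3, 3)
  u_2 = (7/3, -11/3, 4/3)
  u_3 = (-25/62, -5/62, 15/31)

Apply the Gram-Schmidt recurrence
  u_1 = v_1
  u_i = v_i − Σ_{j<i} ((v_i · u_j) / (u_j · u_j)) · u_j.

Step by step this gives:
  u_1 = (3, 3, 3)
  u_2 = (7/3, -11/3, 4/3)
  u_3 = (-25/62, -5/62, 15/31)

Orthogonality check:
  u_2 · u_1 = 0 (should be 0)
  u_3 · u_1 = 0 (should be 0)
  u_3 · u_2 = 0 (should be 0)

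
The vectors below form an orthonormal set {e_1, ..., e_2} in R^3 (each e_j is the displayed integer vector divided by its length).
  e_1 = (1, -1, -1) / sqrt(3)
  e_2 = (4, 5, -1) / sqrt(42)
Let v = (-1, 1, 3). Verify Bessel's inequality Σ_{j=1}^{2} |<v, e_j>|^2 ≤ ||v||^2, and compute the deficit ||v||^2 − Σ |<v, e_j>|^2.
Σ |<v, e_j>|^2 = 59/7; ||v||^2 = 11; deficit = 18/7

Write each e_j = u_j / sqrt(<u_j, u_j>) where u_j is the displayed integer vector. Then <v, e_j> = <v, u_j> / sqrt(<u_j, u_j>), so |<v, e_j>|^2 = <v, u_j>^2 / <u_j, u_j>.
Coefficients: <v, e_1> = -5/sqrt(3), <v, e_2> = -2/sqrt(42).
Square and sum: Σ |<v, e_j>|^2 = 59/7.
Compute ||v||^2 = v·v = 11.
Deficit = 11 − 59/7 = 18/7 ≥ 0, confirming Bessel's inequality. (The deficit equals ||v − Σ <v,e_j> e_j||^2, the squared distance from v to span{e_j}.)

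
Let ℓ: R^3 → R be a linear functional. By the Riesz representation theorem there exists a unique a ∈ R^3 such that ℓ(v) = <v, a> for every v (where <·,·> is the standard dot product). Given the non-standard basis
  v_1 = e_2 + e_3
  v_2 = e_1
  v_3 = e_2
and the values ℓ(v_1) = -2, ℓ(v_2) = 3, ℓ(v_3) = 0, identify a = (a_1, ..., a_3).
a = (3, 0, -2)

Write a = (a_1, ..., a_3) in the standard basis. For each basis vector v_i, ℓ(v_i) = <v_i, a> is a linear equation in the a_j's. Collect the n equations into a matrix system V a = ℓ, where row i of V is v_i (expressed in the standard basis). Since V is invertible (lower-triangular with 1s on the diagonal, up to permutation), solve by back-substitution:
  V =
[[0, 1, 1],
 [1, 0, 0],
 [0, 1, 0]]
  V a = (-2, 3, 0)
Solving gives a = (3, 0, -2).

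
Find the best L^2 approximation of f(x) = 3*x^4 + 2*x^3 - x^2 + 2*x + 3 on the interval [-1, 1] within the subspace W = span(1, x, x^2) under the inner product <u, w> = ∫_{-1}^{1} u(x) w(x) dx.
g(x) = 11*x^2/7 + 16*x/5 + 96/35

The best approximation g ∈ W is the orthogonal projection of f onto W. Writing g = a_0 + a_1 x + a_2 x^2, the coefficients solve the normal equations G · a = b where
  G_{ij} = <φ_i, φ_j> and b_i = <f, φ_i>, with φ_0 = 1, φ_1 = x, φ_2 = x^2.
G =
  [2, 0, 2/3]
  [0, 2/3, 0]
  [2/3, 0, 2/5],
b = (98/15, 32/15, 86/35).
Solving gives a_0 = 96/35, a_1 = 16/5, a_2 = 11/7, so
  g(x) = 11*x^2/7 + 16*x/5 + 96/35.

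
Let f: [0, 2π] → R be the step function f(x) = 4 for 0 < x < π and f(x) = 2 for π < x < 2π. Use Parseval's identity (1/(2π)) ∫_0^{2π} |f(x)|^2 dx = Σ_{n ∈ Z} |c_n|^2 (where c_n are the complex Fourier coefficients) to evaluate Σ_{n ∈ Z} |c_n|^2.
Σ |c_n|^2 = 10

Parseval equates the L^2 energy of f (normalised by 1/(2π)) with the ℓ^2 sum of its Fourier coefficients: (1/(2π)) ∫_0^{2π} |f|^2 = Σ |c_n|^2.
Compute the left side: (1/(2π)) [∫_0^π 4^2 dx + ∫_π^{2π} 2^2 dx] = (1/(2π)) · (16π + 4π) = (16 + 4)/2 = 10.
So Σ_{n ∈ Z} |c_n|^2 = 10.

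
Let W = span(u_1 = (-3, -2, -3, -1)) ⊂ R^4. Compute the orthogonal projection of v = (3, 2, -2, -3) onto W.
proj_W(v) = (12/23, 8/23, 12/23, 4/23)

Set up U = [u_1 | ... | u_1] ∈ R^(4×1). The projector onto W = col(U) is P = U (U^T U)^(-1) U^T.
Compute U^T U =
  [23],
and U^T v = (-4).
Solve U^T U · c = U^T v for the coefficients: c = (-4/23). The projection is proj_W(v) = U c.
Check: (v - proj_W(v)) · u_1 = 0  (should be 0).
Result: proj_W(v) = (12/23, 8/23, 12/23, 4/23).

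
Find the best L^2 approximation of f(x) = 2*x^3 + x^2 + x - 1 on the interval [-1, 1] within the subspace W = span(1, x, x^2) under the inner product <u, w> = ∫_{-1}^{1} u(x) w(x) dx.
g(x) = x^2 + 11*x/5 - 1

The best approximation g ∈ W is the orthogonal projection of f onto W. Writing g = a_0 + a_1 x + a_2 x^2, the coefficients solve the normal equations G · a = b where
  G_{ij} = <φ_i, φ_j> and b_i = <f, φ_i>, with φ_0 = 1, φ_1 = x, φ_2 = x^2.
G =
  [2, 0, 2/3]
  [0, 2/3, 0]
  [2/3, 0, 2/5],
b = (-4/3, 22/15, -4/15).
Solving gives a_0 = -1, a_1 = 11/5, a_2 = 1, so
  g(x) = x^2 + 11*x/5 - 1.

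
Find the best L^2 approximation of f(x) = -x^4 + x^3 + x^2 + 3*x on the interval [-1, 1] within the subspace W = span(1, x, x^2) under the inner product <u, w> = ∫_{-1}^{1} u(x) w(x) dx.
g(x) = x^2/7 + 18*x/5 + 3/35

The best approximation g ∈ W is the orthogonal projection of f onto W. Writing g = a_0 + a_1 x + a_2 x^2, the coefficients solve the normal equations G · a = b where
  G_{ij} = <φ_i, φ_j> and b_i = <f, φ_i>, with φ_0 = 1, φ_1 = x, φ_2 = x^2.
G =
  [2, 0, 2/3]
  [0, 2/3, 0]
  [2/3, 0, 2/5],
b = (4/15, 12/5, 4/35).
Solving gives a_0 = 3/35, a_1 = 18/5, a_2 = 1/7, so
  g(x) = x^2/7 + 18*x/5 + 3/35.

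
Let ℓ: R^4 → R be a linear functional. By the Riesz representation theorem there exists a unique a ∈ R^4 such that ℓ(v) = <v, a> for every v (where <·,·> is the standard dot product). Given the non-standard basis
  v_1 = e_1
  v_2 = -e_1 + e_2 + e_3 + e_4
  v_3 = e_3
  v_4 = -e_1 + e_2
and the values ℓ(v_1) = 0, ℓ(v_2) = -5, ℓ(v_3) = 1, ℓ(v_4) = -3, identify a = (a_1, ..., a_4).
a = (0, -3, 1, -3)

Write a = (a_1, ..., a_4) in the standard basis. For each basis vector v_i, ℓ(v_i) = <v_i, a> is a linear equation in the a_j's. Collect the n equations into a matrix system V a = ℓ, where row i of V is v_i (expressed in the standard basis). Since V is invertible (lower-triangular with 1s on the diagonal, up to permutation), solve by back-substitution:
  V =
[[1, 0, 0, 0],
 [-1, 1, 1, 1],
 [0, 0, 1, 0],
 [-1, 1, 0, 0]]
  V a = (0, -5, 1, -3)
Solving gives a = (0, -3, 1, -3).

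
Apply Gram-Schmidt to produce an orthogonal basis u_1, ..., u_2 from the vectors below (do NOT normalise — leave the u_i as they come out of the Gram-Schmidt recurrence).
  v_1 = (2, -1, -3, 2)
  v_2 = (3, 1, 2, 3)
Orthogonal basis:
  u_1 = (2, -1, -3, 2)
  u_2 = (22/9, 23/18, 17/6, 22/9)

Apply the Gram-Schmidt recurrence
  u_1 = v_1
  u_i = v_i − Σ_{j<i} ((v_i · u_j) / (u_j · u_j)) · u_j.

Step by step this gives:
  u_1 = (2, -1, -3, 2)
  u_2 = (22/9, 23/18, 17/6, 22/9)

Orthogonality check:
  u_2 · u_1 = 0 (should be 0)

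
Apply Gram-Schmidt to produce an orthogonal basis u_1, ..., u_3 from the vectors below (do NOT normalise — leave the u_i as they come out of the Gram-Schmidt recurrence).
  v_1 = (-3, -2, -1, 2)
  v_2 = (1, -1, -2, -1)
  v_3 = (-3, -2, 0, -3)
Orthogonal basis:
  u_1 = (-3, -2, -1, 2)
  u_2 = (5/6, -10/9, -37/18, -8/9)
  u_3 = (-53/25, -21/25, 137/125, -434/125)

Apply the Gram-Schmidt recurrence
  u_1 = v_1
  u_i = v_i − Σ_{j<i} ((v_i · u_j) / (u_j · u_j)) · u_j.

Step by step this gives:
  u_1 = (-3, -2, -1, 2)
  u_2 = (5/6, -10/9, -37/18, -8/9)
  u_3 = (-53/25, -21/25, 137/125, -434/125)

Orthogonality check:
  u_2 · u_1 = 0 (should be 0)
  u_3 · u_1 = 0 (should be 0)
  u_3 · u_2 = 0 (should be 0)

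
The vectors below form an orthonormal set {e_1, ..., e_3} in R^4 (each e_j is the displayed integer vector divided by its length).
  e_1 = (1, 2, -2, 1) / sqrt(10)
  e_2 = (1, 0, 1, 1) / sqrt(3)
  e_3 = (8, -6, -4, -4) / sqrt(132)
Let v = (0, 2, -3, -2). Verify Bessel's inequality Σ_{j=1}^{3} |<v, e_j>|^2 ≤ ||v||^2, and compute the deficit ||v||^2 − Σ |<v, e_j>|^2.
Σ |<v, e_j>|^2 = 837/55; ||v||^2 = 17; deficit = 98/55

Write each e_j = u_j / sqrt(<u_j, u_j>) where u_j is the displayed integer vector. Then <v, e_j> = <v, u_j> / sqrt(<u_j, u_j>), so |<v, e_j>|^2 = <v, u_j>^2 / <u_j, u_j>.
Coefficients: <v, e_1> = 8/sqrt(10), <v, e_2> = -5/sqrt(3), <v, e_3> = 8/sqrt(132).
Square and sum: Σ |<v, e_j>|^2 = 837/55.
Compute ||v||^2 = v·v = 17.
Deficit = 17 − 837/55 = 98/55 ≥ 0, confirming Bessel's inequality. (The deficit equals ||v − Σ <v,e_j> e_j||^2, the squared distance from v to span{e_j}.)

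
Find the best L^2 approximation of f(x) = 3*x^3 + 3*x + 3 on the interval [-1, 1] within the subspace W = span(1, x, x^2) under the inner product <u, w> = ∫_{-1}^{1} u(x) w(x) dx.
g(x) = 24*x/5 + 3

The best approximation g ∈ W is the orthogonal projection of f onto W. Writing g = a_0 + a_1 x + a_2 x^2, the coefficients solve the normal equations G · a = b where
  G_{ij} = <φ_i, φ_j> and b_i = <f, φ_i>, with φ_0 = 1, φ_1 = x, φ_2 = x^2.
G =
  [2, 0, 2/3]
  [0, 2/3, 0]
  [2/3, 0, 2/5],
b = (6, 16/5, 2).
Solving gives a_0 = 3, a_1 = 24/5, a_2 = 0, so
  g(x) = 24*x/5 + 3.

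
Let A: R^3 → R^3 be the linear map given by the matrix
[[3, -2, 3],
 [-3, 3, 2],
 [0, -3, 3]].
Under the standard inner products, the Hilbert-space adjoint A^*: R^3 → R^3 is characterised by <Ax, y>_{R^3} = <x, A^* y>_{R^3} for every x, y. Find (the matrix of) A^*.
A^* = A^T =
[[3, -3, 0],
 [-2, 3, -3],
 [3, 2, 3]]

For real matrices with standard dot products, the defining identity <Ax, y> = <x, A^* y> gives (Ax)^T y = x^T (A^*) y, i.e. x^T A^T y = x^T (A^*) y. Since this holds for all x, y, we must have A^* = A^T. Therefore
A^* =
[[3, -3, 0],
 [-2, 3, -3],
 [3, 2, 3]].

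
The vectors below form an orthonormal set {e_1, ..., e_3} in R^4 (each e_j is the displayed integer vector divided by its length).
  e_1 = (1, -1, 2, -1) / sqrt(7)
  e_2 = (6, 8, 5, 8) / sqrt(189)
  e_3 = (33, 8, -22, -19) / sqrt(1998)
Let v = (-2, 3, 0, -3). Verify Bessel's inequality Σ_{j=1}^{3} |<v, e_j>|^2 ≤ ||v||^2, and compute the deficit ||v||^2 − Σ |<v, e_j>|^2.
Σ |<v, e_j>|^2 = 107/74; ||v||^2 = 22; deficit = 1521/74

Write each e_j = u_j / sqrt(<u_j, u_j>) where u_j is the displayed integer vector. Then <v, e_j> = <v, u_j> / sqrt(<u_j, u_j>), so |<v, e_j>|^2 = <v, u_j>^2 / <u_j, u_j>.
Coefficients: <v, e_1> = -2/sqrt(7), <v, e_2> = -12/sqrt(189), <v, e_3> = 15/sqrt(1998).
Square and sum: Σ |<v, e_j>|^2 = 107/74.
Compute ||v||^2 = v·v = 22.
Deficit = 22 − 107/74 = 1521/74 ≥ 0, confirming Bessel's inequality. (The deficit equals ||v − Σ <v,e_j> e_j||^2, the squared distance from v to span{e_j}.)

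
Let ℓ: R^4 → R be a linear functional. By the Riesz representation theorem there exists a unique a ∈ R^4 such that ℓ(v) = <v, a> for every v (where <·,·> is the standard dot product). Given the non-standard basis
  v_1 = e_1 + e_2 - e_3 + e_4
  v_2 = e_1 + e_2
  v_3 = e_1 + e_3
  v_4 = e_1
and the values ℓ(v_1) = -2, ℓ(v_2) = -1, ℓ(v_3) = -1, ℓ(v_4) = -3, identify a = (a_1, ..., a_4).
a = (-3, 2, 2, 1)

Write a = (a_1, ..., a_4) in the standard basis. For each basis vector v_i, ℓ(v_i) = <v_i, a> is a linear equation in the a_j's. Collect the n equations into a matrix system V a = ℓ, where row i of V is v_i (expressed in the standard basis). Since V is invertible (lower-triangular with 1s on the diagonal, up to permutation), solve by back-substitution:
  V =
[[1, 1, -1, 1],
 [1, 1, 0, 0],
 [1, 0, 1, 0],
 [1, 0, 0, 0]]
  V a = (-2, -1, -1, -3)
Solving gives a = (-3, 2, 2, 1).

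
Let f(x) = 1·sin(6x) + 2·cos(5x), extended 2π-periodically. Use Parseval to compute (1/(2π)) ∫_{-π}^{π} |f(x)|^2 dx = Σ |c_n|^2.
Σ |c_n|^2 = 5/2

Expand |f|^2 and use orthogonality of {sin(nx), cos(mx)} on [-π, π]:
  ∫_{-π}^{π} sin(nx)^2 dx = π, ∫ cos(mx)^2 dx = π, and cross terms integrate to 0.
So ∫_{-π}^{π} f(x)^2 dx = 1^2 · π + 2^2 · π = (1 + 4)π.
Divide by 2π: (1 + 4)/2 = 5/2.
By Parseval, this equals Σ |c_n|^2.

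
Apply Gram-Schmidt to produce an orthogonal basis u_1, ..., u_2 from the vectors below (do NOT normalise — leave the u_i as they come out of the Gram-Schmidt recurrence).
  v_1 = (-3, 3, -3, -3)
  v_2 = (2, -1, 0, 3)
Orthogonal basis:
  u_1 = (-3, 3, -3, -3)
  u_2 = (1/2, 1/2, -3/2, 3/2)

Apply the Gram-Schmidt recurrence
  u_1 = v_1
  u_i = v_i − Σ_{j<i} ((v_i · u_j) / (u_j · u_j)) · u_j.

Step by step this gives:
  u_1 = (-3, 3, -3, -3)
  u_2 = (1/2, 1/2, -3/2, 3/2)

Orthogonality check:
  u_2 · u_1 = 0 (should be 0)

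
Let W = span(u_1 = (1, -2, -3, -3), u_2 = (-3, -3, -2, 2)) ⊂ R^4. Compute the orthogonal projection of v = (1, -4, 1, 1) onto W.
proj_W(v) = (-543/589, -696/589, -549/589, 243/589)

Set up U = [u_1 | ... | u_2] ∈ R^(4×2). The projector onto W = col(U) is P = U (U^T U)^(-1) U^T.
Compute U^T U =
  [23, 3]
  [3, 26],
and U^T v = (3, 9).
Solve U^T U · c = U^T v for the coefficients: c = (51/589, 198/589). The projection is proj_W(v) = U c.
Check: (v - proj_W(v)) · u_1 = 0  (should be 0).
Check: (v - proj_W(v)) · u_2 = 0  (should be 0).
Result: proj_W(v) = (-543/589, -696/589, -549/589, 243/589).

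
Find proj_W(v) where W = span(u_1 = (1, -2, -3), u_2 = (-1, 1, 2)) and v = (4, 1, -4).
proj_W(v) = (13/3, 2/3, -11/3)

Set up U = [u_1 | ... | u_2] ∈ R^(3×2). The projector onto W = col(U) is P = U (U^T U)^(-1) U^T.
Compute U^T U =
  [14, -9]
  [-9, 6],
and U^T v = (14, -11).
Solve U^T U · c = U^T v for the coefficients: c = (-5, -28/3). The projection is proj_W(v) = U c.
Check: (v - proj_W(v)) · u_1 = 0  (should be 0).
Check: (v - proj_W(v)) · u_2 = 0  (should be 0).
Result: proj_W(v) = (13/3, 2/3, -11/3).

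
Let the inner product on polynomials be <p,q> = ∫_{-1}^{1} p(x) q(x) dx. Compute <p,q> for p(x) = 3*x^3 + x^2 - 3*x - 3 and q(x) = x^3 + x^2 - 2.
<p,q> = 916/105

Expand the product: p(x)·q(x) = 3*x^6 + 4*x^5 - 2*x^4 - 12*x^3 - 5*x^2 + 6*x + 6.
∫_{-1}^{1} of each monomial x^k gives [2/(k+1) if k even, 0 if k odd]. Integrating term-by-term (or equivalently evaluating the antiderivative F(x) = 3*x^7/7 + 2*x^6/3 - 2*x^5/5 - 3*x^4 - 5*x^3/3 + 3*x^2 + 6*x at the endpoints):
  F(1) − F(−1) = 176/35 − (-388/105) = 916/105.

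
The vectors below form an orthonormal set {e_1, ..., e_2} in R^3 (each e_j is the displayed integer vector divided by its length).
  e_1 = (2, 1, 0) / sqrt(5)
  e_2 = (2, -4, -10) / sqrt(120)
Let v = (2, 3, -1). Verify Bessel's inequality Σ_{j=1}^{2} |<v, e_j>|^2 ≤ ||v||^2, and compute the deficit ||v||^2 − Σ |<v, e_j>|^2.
Σ |<v, e_j>|^2 = 59/6; ||v||^2 = 14; deficit = 25/6

Write each e_j = u_j / sqrt(<u_j, u_j>) where u_j is the displayed integer vector. Then <v, e_j> = <v, u_j> / sqrt(<u_j, u_j>), so |<v, e_j>|^2 = <v, u_j>^2 / <u_j, u_j>.
Coefficients: <v, e_1> = 7/sqrt(5), <v, e_2> = 2/sqrt(120).
Square and sum: Σ |<v, e_j>|^2 = 59/6.
Compute ||v||^2 = v·v = 14.
Deficit = 14 − 59/6 = 25/6 ≥ 0, confirming Bessel's inequality. (The deficit equals ||v − Σ <v,e_j> e_j||^2, the squared distance from v to span{e_j}.)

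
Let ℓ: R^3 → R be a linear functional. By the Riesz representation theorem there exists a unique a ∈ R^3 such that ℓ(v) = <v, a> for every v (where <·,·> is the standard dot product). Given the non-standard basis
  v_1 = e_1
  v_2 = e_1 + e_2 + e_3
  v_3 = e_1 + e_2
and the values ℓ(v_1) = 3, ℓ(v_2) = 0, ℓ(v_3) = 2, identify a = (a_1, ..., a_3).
a = (3, -1, -2)

Write a = (a_1, ..., a_3) in the standard basis. For each basis vector v_i, ℓ(v_i) = <v_i, a> is a linear equation in the a_j's. Collect the n equations into a matrix system V a = ℓ, where row i of V is v_i (expressed in the standard basis). Since V is invertible (lower-triangular with 1s on the diagonal, up to permutation), solve by back-substitution:
  V =
[[1, 0, 0],
 [1, 1, 1],
 [1, 1, 0]]
  V a = (3, 0, 2)
Solving gives a = (3, -1, -2).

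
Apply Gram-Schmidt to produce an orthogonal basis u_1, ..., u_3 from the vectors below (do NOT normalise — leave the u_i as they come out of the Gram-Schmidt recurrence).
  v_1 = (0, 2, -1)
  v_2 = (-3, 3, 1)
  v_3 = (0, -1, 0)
Orthogonal basis:
  u_1 = (0, 2, -1)
  u_2 = (-3, 1, 2)
  u_3 = (-3/14, -9/70, -9/35)

Apply the Gram-Schmidt recurrence
  u_1 = v_1
  u_i = v_i − Σ_{j<i} ((v_i · u_j) / (u_j · u_j)) · u_j.

Step by step this gives:
  u_1 = (0, 2, -1)
  u_2 = (-3, 1, 2)
  u_3 = (-3/14, -9/70, -9/35)

Orthogonality check:
  u_2 · u_1 = 0 (should be 0)
  u_3 · u_1 = 0 (should be 0)
  u_3 · u_2 = 0 (should be 0)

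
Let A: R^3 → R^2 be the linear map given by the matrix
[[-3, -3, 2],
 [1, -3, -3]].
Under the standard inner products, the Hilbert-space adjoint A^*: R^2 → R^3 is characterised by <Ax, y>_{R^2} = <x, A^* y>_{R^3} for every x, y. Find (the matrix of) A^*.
A^* = A^T =
[[-3, 1],
 [-3, -3],
 [2, -3]]

For real matrices with standard dot products, the defining identity <Ax, y> = <x, A^* y> gives (Ax)^T y = x^T (A^*) y, i.e. x^T A^T y = x^T (A^*) y. Since this holds for all x, y, we must have A^* = A^T. Therefore
A^* =
[[-3, 1],
 [-3, -3],
 [2, -3]].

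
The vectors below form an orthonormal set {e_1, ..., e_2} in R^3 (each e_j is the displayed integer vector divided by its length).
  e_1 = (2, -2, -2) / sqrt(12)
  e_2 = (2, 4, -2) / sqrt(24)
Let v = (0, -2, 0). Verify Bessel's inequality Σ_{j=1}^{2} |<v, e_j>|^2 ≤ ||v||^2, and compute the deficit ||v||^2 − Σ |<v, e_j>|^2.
Σ |<v, e_j>|^2 = 4; ||v||^2 = 4; deficit = 0

Write each e_j = u_j / sqrt(<u_j, u_j>) where u_j is the displayed integer vector. Then <v, e_j> = <v, u_j> / sqrt(<u_j, u_j>), so |<v, e_j>|^2 = <v, u_j>^2 / <u_j, u_j>.
Coefficients: <v, e_1> = 4/sqrt(12), <v, e_2> = -8/sqrt(24).
Square and sum: Σ |<v, e_j>|^2 = 4.
Compute ||v||^2 = v·v = 4.
Deficit = 4 − 4 = 0 ≥ 0, confirming Bessel's inequality. (The deficit equals ||v − Σ <v,e_j> e_j||^2, the squared distance from v to span{e_j}.)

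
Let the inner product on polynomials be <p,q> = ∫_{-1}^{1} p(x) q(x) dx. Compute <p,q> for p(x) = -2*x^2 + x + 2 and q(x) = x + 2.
<p,q> = 6

Expand the product: p(x)·q(x) = -2*x^3 - 3*x^2 + 4*x + 4.
∫_{-1}^{1} of each monomial x^k gives [2/(k+1) if k even, 0 if k odd]. Integrating term-by-term (or equivalently evaluating the antiderivative F(x) = -x^4/2 - x^3 + 2*x^2 + 4*x at the endpoints):
  F(1) − F(−1) = 9/2 − (-3/2) = 6.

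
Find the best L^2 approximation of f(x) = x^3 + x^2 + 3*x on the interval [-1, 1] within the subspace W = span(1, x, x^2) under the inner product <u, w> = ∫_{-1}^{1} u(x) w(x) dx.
g(x) = x^2 + 18*x/5

The best approximation g ∈ W is the orthogonal projection of f onto W. Writing g = a_0 + a_1 x + a_2 x^2, the coefficients solve the normal equations G · a = b where
  G_{ij} = <φ_i, φ_j> and b_i = <f, φ_i>, with φ_0 = 1, φ_1 = x, φ_2 = x^2.
G =
  [2, 0, 2/3]
  [0, 2/3, 0]
  [2/3, 0, 2/5],
b = (2/3, 12/5, 2/5).
Solving gives a_0 = 0, a_1 = 18/5, a_2 = 1, so
  g(x) = x^2 + 18*x/5.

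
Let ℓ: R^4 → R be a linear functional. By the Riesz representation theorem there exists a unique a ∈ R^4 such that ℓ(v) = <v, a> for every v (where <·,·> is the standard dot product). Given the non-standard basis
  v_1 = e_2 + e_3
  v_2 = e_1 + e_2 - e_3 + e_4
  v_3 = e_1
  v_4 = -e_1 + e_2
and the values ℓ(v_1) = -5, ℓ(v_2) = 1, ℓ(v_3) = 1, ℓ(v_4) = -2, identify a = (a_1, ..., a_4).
a = (1, -1, -4, -3)

Write a = (a_1, ..., a_4) in the standard basis. For each basis vector v_i, ℓ(v_i) = <v_i, a> is a linear equation in the a_j's. Collect the n equations into a matrix system V a = ℓ, where row i of V is v_i (expressed in the standard basis). Since V is invertible (lower-triangular with 1s on the diagonal, up to permutation), solve by back-substitution:
  V =
[[0, 1, 1, 0],
 [1, 1, -1, 1],
 [1, 0, 0, 0],
 [-1, 1, 0, 0]]
  V a = (-5, 1, 1, -2)
Solving gives a = (1, -1, -4, -3).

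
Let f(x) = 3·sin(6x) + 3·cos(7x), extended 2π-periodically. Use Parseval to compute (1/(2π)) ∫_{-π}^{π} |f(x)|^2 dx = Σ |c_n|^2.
Σ |c_n|^2 = 9

Expand |f|^2 and use orthogonality of {sin(nx), cos(mx)} on [-π, π]:
  ∫_{-π}^{π} sin(nx)^2 dx = π, ∫ cos(mx)^2 dx = π, and cross terms integrate to 0.
So ∫_{-π}^{π} f(x)^2 dx = 3^2 · π + 3^2 · π = (9 + 9)π.
Divide by 2π: (9 + 9)/2 = 9.
By Parseval, this equals Σ |c_n|^2.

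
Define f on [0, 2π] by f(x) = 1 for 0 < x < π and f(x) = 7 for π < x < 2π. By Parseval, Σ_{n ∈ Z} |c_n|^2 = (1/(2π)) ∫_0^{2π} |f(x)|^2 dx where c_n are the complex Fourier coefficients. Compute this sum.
Σ |c_n|^2 = 25

Parseval equates the L^2 energy of f (normalised by 1/(2π)) with the ℓ^2 sum of its Fourier coefficients: (1/(2π)) ∫_0^{2π} |f|^2 = Σ |c_n|^2.
Compute the left side: (1/(2π)) [∫_0^π 1^2 dx + ∫_π^{2π} 7^2 dx] = (1/(2π)) · (1π + 49π) = (1 + 49)/2 = 25.
So Σ_{n ∈ Z} |c_n|^2 = 25.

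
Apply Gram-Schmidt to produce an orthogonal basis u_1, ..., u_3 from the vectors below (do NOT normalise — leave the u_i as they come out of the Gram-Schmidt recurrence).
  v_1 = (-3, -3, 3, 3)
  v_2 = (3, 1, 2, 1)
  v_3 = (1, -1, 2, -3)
Orthogonal basis:
  u_1 = (-3, -3, 3, 3)
  u_2 = (11/4, 3/4, 9/4, 5/4)
  u_3 = (14/59, -82/59, 108/59, -176/59)

Apply the Gram-Schmidt recurrence
  u_1 = v_1
  u_i = v_i − Σ_{j<i} ((v_i · u_j) / (u_j · u_j)) · u_j.

Step by step this gives:
  u_1 = (-3, -3, 3, 3)
  u_2 = (11/4, 3/4, 9/4, 5/4)
  u_3 = (14/59, -82/59, 108/59, -176/59)

Orthogonality check:
  u_2 · u_1 = 0 (should be 0)
  u_3 · u_1 = 0 (should be 0)
  u_3 · u_2 = 0 (should be 0)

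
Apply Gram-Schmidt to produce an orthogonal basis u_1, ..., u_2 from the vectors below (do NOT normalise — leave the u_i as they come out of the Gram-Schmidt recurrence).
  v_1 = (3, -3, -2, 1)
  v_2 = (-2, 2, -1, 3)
Orthogonal basis:
  u_1 = (3, -3, -2, 1)
  u_2 = (-25/23, 25/23, -37/23, 76/23)

Apply the Gram-Schmidt recurrence
  u_1 = v_1
  u_i = v_i − Σ_{j<i} ((v_i · u_j) / (u_j · u_j)) · u_j.

Step by step this gives:
  u_1 = (3, -3, -2, 1)
  u_2 = (-25/23, 25/23, -37/23, 76/23)

Orthogonality check:
  u_2 · u_1 = 0 (should be 0)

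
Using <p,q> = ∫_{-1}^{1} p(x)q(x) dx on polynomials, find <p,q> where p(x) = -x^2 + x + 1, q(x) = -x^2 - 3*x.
<p,q> = -34/15

Expand the product: p(x)·q(x) = x^4 + 2*x^3 - 4*x^2 - 3*x.
∫_{-1}^{1} of each monomial x^k gives [2/(k+1) if k even, 0 if k odd]. Integrating term-by-term (or equivalently evaluating the antiderivative F(x) = x^5/5 + x^4/2 - 4*x^3/3 - 3*x^2/2 at the endpoints):
  F(1) − F(−1) = -32/15 − (2/15) = -34/15.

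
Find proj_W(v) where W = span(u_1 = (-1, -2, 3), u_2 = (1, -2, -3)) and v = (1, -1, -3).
proj_W(v) = (1, -1, -3)

Set up U = [u_1 | ... | u_2] ∈ R^(3×2). The projector onto W = col(U) is P = U (U^T U)^(-1) U^T.
Compute U^T U =
  [14, -6]
  [-6, 14],
and U^T v = (-8, 12).
Solve U^T U · c = U^T v for the coefficients: c = (-1/4, 3/4). The projection is proj_W(v) = U c.
Check: (v - proj_W(v)) · u_1 = 0  (should be 0).
Check: (v - proj_W(v)) · u_2 = 0  (should be 0).
Result: proj_W(v) = (1, -1, -3).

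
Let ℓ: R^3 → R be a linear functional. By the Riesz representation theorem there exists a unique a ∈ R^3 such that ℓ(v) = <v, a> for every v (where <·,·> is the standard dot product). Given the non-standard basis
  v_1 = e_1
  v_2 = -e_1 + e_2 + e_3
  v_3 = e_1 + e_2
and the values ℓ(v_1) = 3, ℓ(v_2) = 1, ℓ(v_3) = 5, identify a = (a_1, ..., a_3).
a = (3, 2, 2)

Write a = (a_1, ..., a_3) in the standard basis. For each basis vector v_i, ℓ(v_i) = <v_i, a> is a linear equation in the a_j's. Collect the n equations into a matrix system V a = ℓ, where row i of V is v_i (expressed in the standard basis). Since V is invertible (lower-triangular with 1s on the diagonal, up to permutation), solve by back-substitution:
  V =
[[1, 0, 0],
 [-1, 1, 1],
 [1, 1, 0]]
  V a = (3, 1, 5)
Solving gives a = (3, 2, 2).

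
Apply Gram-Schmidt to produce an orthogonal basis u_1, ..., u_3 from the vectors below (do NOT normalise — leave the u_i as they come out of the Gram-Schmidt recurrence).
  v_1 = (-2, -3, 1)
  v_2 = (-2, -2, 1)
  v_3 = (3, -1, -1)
Orthogonal basis:
  u_1 = (-2, -3, 1)
  u_2 = (-3/7, 5/14, 3/14)
  u_3 = (1/5, 0, 2/5)

Apply the Gram-Schmidt recurrence
  u_1 = v_1
  u_i = v_i − Σ_{j<i} ((v_i · u_j) / (u_j · u_j)) · u_j.

Step by step this gives:
  u_1 = (-2, -3, 1)
  u_2 = (-3/7, 5/14, 3/14)
  u_3 = (1/5, 0, 2/5)

Orthogonality check:
  u_2 · u_1 = 0 (should be 0)
  u_3 · u_1 = 0 (should be 0)
  u_3 · u_2 = 0 (should be 0)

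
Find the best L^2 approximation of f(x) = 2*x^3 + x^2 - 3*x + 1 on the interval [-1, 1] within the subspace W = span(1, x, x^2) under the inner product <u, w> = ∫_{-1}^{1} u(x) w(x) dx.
g(x) = x^2 - 9*x/5 + 1

The best approximation g ∈ W is the orthogonal projection of f onto W. Writing g = a_0 + a_1 x + a_2 x^2, the coefficients solve the normal equations G · a = b where
  G_{ij} = <φ_i, φ_j> and b_i = <f, φ_i>, with φ_0 = 1, φ_1 = x, φ_2 = x^2.
G =
  [2, 0, 2/3]
  [0, 2/3, 0]
  [2/3, 0, 2/5],
b = (8/3, -6/5, 16/15).
Solving gives a_0 = 1, a_1 = -9/5, a_2 = 1, so
  g(x) = x^2 - 9*x/5 + 1.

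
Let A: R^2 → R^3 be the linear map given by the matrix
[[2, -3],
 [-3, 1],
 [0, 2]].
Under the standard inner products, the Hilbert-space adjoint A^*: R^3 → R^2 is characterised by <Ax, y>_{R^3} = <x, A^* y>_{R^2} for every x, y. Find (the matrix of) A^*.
A^* = A^T =
[[2, -3, 0],
 [-3, 1, 2]]

For real matrices with standard dot products, the defining identity <Ax, y> = <x, A^* y> gives (Ax)^T y = x^T (A^*) y, i.e. x^T A^T y = x^T (A^*) y. Since this holds for all x, y, we must have A^* = A^T. Therefore
A^* =
[[2, -3, 0],
 [-3, 1, 2]].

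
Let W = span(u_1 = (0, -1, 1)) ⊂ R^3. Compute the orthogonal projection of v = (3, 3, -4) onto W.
proj_W(v) = (0, 7/2, -7/2)

Set up U = [u_1 | ... | u_1] ∈ R^(3×1). The projector onto W = col(U) is P = U (U^T U)^(-1) U^T.
Compute U^T U =
  [2],
and U^T v = (-7).
Solve U^T U · c = U^T v for the coefficients: c = (-7/2). The projection is proj_W(v) = U c.
Check: (v - proj_W(v)) · u_1 = 0  (should be 0).
Result: proj_W(v) = (0, 7/2, -7/2).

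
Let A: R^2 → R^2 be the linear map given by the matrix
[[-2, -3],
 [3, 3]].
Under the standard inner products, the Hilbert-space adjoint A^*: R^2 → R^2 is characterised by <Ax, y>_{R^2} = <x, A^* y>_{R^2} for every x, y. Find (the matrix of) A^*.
A^* = A^T =
[[-2, 3],
 [-3, 3]]

For real matrices with standard dot products, the defining identity <Ax, y> = <x, A^* y> gives (Ax)^T y = x^T (A^*) y, i.e. x^T A^T y = x^T (A^*) y. Since this holds for all x, y, we must have A^* = A^T. Therefore
A^* =
[[-2, 3],
 [-3, 3]].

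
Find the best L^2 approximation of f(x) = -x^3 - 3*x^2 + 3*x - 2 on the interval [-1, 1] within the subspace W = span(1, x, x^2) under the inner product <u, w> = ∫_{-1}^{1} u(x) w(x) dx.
g(x) = -3*x^2 + 12*x/5 - 2

The best approximation g ∈ W is the orthogonal projection of f onto W. Writing g = a_0 + a_1 x + a_2 x^2, the coefficients solve the normal equations G · a = b where
  G_{ij} = <φ_i, φ_j> and b_i = <f, φ_i>, with φ_0 = 1, φ_1 = x, φ_2 = x^2.
G =
  [2, 0, 2/3]
  [0, 2/3, 0]
  [2/3, 0, 2/5],
b = (-6, 8/5, -38/15).
Solving gives a_0 = -2, a_1 = 12/5, a_2 = -3, so
  g(x) = -3*x^2 + 12*x/5 - 2.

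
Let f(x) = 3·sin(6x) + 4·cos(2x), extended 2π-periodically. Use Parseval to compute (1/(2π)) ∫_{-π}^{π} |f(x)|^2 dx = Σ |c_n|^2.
Σ |c_n|^2 = 25/2

Expand |f|^2 and use orthogonality of {sin(nx), cos(mx)} on [-π, π]:
  ∫_{-π}^{π} sin(nx)^2 dx = π, ∫ cos(mx)^2 dx = π, and cross terms integrate to 0.
So ∫_{-π}^{π} f(x)^2 dx = 3^2 · π + 4^2 · π = (9 + 16)π.
Divide by 2π: (9 + 16)/2 = 25/2.
By Parseval, this equals Σ |c_n|^2.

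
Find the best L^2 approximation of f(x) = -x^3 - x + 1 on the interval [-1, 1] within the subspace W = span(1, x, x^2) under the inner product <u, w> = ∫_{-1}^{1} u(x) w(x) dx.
g(x) = 1 - 8*x/5

The best approximation g ∈ W is the orthogonal projection of f onto W. Writing g = a_0 + a_1 x + a_2 x^2, the coefficients solve the normal equations G · a = b where
  G_{ij} = <φ_i, φ_j> and b_i = <f, φ_i>, with φ_0 = 1, φ_1 = x, φ_2 = x^2.
G =
  [2, 0, 2/3]
  [0, 2/3, 0]
  [2/3, 0, 2/5],
b = (2, -16/15, 2/3).
Solving gives a_0 = 1, a_1 = -8/5, a_2 = 0, so
  g(x) = 1 - 8*x/5.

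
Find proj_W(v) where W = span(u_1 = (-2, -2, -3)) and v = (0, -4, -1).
proj_W(v) = (-22/17, -22/17, -33/17)

Set up U = [u_1 | ... | u_1] ∈ R^(3×1). The projector onto W = col(U) is P = U (U^T U)^(-1) U^T.
Compute U^T U =
  [17],
and U^T v = (11).
Solve U^T U · c = U^T v for the coefficients: c = (11/17). The projection is proj_W(v) = U c.
Check: (v - proj_W(v)) · u_1 = 0  (should be 0).
Result: proj_W(v) = (-22/17, -22/17, -33/17).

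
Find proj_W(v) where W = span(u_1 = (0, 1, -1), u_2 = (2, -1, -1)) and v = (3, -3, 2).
proj_W(v) = (7/3, -11/3, 4/3)

Set up U = [u_1 | ... | u_2] ∈ R^(3×2). The projector onto W = col(U) is P = U (U^T U)^(-1) U^T.
Compute U^T U =
  [2, 0]
  [0, 6],
and U^T v = (-5, 7).
Solve U^T U · c = U^T v for the coefficients: c = (-5/2, 7/6). The projection is proj_W(v) = U c.
Check: (v - proj_W(v)) · u_1 = 0  (should be 0).
Check: (v - proj_W(v)) · u_2 = 0  (should be 0).
Result: proj_W(v) = (7/3, -11/3, 4/3).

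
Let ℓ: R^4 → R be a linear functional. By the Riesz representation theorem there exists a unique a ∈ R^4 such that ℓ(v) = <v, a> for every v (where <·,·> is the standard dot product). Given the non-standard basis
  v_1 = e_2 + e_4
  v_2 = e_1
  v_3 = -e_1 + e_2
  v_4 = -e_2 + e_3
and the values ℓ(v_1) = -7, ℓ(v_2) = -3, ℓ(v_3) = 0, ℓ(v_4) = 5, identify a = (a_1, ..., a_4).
a = (-3, -3, 2, -4)

Write a = (a_1, ..., a_4) in the standard basis. For each basis vector v_i, ℓ(v_i) = <v_i, a> is a linear equation in the a_j's. Collect the n equations into a matrix system V a = ℓ, where row i of V is v_i (expressed in the standard basis). Since V is invertible (lower-triangular with 1s on the diagonal, up to permutation), solve by back-substitution:
  V =
[[0, 1, 0, 1],
 [1, 0, 0, 0],
 [-1, 1, 0, 0],
 [0, -1, 1, 0]]
  V a = (-7, -3, 0, 5)
Solving gives a = (-3, -3, 2, -4).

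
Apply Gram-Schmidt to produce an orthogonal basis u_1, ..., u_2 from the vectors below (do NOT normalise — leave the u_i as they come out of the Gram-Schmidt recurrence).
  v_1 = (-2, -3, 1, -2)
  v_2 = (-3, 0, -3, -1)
Orthogonal basis:
  u_1 = (-2, -3, 1, -2)
  u_2 = (-22/9, 5/6, -59/18, -4/9)

Apply the Gram-Schmidt recurrence
  u_1 = v_1
  u_i = v_i − Σ_{j<i} ((v_i · u_j) / (u_j · u_j)) · u_j.

Step by step this gives:
  u_1 = (-2, -3, 1, -2)
  u_2 = (-22/9, 5/6, -59/18, -4/9)

Orthogonality check:
  u_2 · u_1 = 0 (should be 0)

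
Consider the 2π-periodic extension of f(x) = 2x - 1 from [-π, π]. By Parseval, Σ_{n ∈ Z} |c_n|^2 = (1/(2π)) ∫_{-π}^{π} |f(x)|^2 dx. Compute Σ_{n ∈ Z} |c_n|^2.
Σ |c_n|^2 = 4π^2/3 + 1

Expand and integrate term by term over [-π, π]:
  ∫ (2x)^2 dx = 4·(2π^3/3); ∫ 2·2·(-1)·x dx = 0 (odd integrand); ∫ (-1)^2 dx = 1·2π.
So (1/(2π)) ∫_{-π}^{π} (2x - 1)^2 dx = 4π^2/3 + 1 = 4π^2/3 + 1.
Parseval ⇒ Σ |c_n|^2 = 4π^2/3 + 1.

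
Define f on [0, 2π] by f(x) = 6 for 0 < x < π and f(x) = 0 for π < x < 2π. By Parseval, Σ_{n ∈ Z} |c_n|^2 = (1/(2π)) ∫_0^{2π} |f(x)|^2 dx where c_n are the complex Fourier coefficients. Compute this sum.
Σ |c_n|^2 = 18

Parseval equates the L^2 energy of f (normalised by 1/(2π)) with the ℓ^2 sum of its Fourier coefficients: (1/(2π)) ∫_0^{2π} |f|^2 = Σ |c_n|^2.
Compute the left side: (1/(2π)) [∫_0^π 6^2 dx + ∫_π^{2π} 0^2 dx] = (1/(2π)) · (36π + 0π) = (36 + 0)/2 = 18.
So Σ_{n ∈ Z} |c_n|^2 = 18.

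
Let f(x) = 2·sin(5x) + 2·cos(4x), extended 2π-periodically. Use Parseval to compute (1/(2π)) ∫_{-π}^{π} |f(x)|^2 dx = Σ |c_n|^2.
Σ |c_n|^2 = 4

Expand |f|^2 and use orthogonality of {sin(nx), cos(mx)} on [-π, π]:
  ∫_{-π}^{π} sin(nx)^2 dx = π, ∫ cos(mx)^2 dx = π, and cross terms integrate to 0.
So ∫_{-π}^{π} f(x)^2 dx = 2^2 · π + 2^2 · π = (4 + 4)π.
Divide by 2π: (4 + 4)/2 = 4.
By Parseval, this equals Σ |c_n|^2.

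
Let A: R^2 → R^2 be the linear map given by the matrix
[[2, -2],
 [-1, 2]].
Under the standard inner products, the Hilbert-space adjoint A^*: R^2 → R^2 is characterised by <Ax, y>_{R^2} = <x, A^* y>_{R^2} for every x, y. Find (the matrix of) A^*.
A^* = A^T =
[[2, -1],
 [-2, 2]]

For real matrices with standard dot products, the defining identity <Ax, y> = <x, A^* y> gives (Ax)^T y = x^T (A^*) y, i.e. x^T A^T y = x^T (A^*) y. Since this holds for all x, y, we must have A^* = A^T. Therefore
A^* =
[[2, -1],
 [-2, 2]].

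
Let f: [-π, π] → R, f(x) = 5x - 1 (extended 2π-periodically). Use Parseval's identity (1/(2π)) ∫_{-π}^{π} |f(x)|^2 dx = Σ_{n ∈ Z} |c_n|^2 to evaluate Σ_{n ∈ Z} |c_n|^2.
Σ |c_n|^2 = 25π^2/3 + 1

Expand and integrate term by term over [-π, π]:
  ∫ (5x)^2 dx = 25·(2π^3/3); ∫ 2·5·(-1)·x dx = 0 (odd integrand); ∫ (-1)^2 dx = 1·2π.
So (1/(2π)) ∫_{-π}^{π} (5x - 1)^2 dx = 25π^2/3 + 1 = 25π^2/3 + 1.
Parseval ⇒ Σ |c_n|^2 = 25π^2/3 + 1.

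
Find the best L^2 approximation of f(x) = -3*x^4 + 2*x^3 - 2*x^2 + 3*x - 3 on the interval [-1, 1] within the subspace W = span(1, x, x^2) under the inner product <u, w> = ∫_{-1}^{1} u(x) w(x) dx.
g(x) = -32*x^2/7 + 21*x/5 - 96/35

The best approximation g ∈ W is the orthogonal projection of f onto W. Writing g = a_0 + a_1 x + a_2 x^2, the coefficients solve the normal equations G · a = b where
  G_{ij} = <φ_i, φ_j> and b_i = <f, φ_i>, with φ_0 = 1, φ_1 = x, φ_2 = x^2.
G =
  [2, 0, 2/3]
  [0, 2/3, 0]
  [2/3, 0, 2/5],
b = (-128/15, 14/5, -128/35).
Solving gives a_0 = -96/35, a_1 = 21/5, a_2 = -32/7, so
  g(x) = -32*x^2/7 + 21*x/5 - 96/35.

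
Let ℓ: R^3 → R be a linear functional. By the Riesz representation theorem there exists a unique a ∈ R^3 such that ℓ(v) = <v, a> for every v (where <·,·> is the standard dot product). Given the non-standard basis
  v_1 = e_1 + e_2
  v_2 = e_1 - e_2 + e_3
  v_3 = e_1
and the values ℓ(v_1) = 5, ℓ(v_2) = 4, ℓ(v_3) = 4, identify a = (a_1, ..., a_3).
a = (4, 1, 1)

Write a = (a_1, ..., a_3) in the standard basis. For each basis vector v_i, ℓ(v_i) = <v_i, a> is a linear equation in the a_j's. Collect the n equations into a matrix system V a = ℓ, where row i of V is v_i (expressed in the standard basis). Since V is invertible (lower-triangular with 1s on the diagonal, up to permutation), solve by back-substitution:
  V =
[[1, 1, 0],
 [1, -1, 1],
 [1, 0, 0]]
  V a = (5, 4, 4)
Solving gives a = (4, 1, 1).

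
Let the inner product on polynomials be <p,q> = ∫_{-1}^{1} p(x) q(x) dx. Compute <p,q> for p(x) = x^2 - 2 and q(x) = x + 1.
<p,q> = -10/3

Expand the product: p(x)·q(x) = x^3 + x^2 - 2*x - 2.
∫_{-1}^{1} of each monomial x^k gives [2/(k+1) if k even, 0 if k odd]. Integrating term-by-term (or equivalently evaluating the antiderivative F(x) = x^4/4 + x^3/3 - x^2 - 2*x at the endpoints):
  F(1) − F(−1) = -29/12 − (11/12) = -10/3.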